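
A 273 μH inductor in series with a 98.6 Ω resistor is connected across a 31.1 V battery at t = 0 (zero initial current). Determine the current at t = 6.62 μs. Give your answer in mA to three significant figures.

I ≈ 287 mA

τ = L/R = 2.730×10^-4/98.6 = 2.769×10^-6 s; final current I_∞ = ε/R = 31.1/98.6 = 0.3154 A.
I(t) = I_∞(1 − e^(−t/τ)) with t/τ = 2.391.
I = (0.3154)(1 − e^(−2.391)) = 0.2865 A.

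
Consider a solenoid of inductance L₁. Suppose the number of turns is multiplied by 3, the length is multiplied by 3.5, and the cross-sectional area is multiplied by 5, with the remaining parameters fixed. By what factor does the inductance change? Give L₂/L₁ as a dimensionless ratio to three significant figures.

For a solenoid, L ∝ μᵣN²A/ℓ.
L₂/L₁ = (3)^2 × (3.5)^-1 × (5) = 12.9.

L₂/L₁ = 12.9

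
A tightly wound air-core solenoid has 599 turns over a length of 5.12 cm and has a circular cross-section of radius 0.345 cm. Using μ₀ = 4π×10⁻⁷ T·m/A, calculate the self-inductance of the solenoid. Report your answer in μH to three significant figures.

L ≈ 329 μH

A = πr² = π(3.450×10^-3 m)² = 3.739×10^-5 m².
For a long solenoid, L = μ₀N²A/ℓ.
L = (4π×10⁻⁷)(599)²(3.739×10^-5)/(5.120×10^-2 m) = 3.293×10^-4 H.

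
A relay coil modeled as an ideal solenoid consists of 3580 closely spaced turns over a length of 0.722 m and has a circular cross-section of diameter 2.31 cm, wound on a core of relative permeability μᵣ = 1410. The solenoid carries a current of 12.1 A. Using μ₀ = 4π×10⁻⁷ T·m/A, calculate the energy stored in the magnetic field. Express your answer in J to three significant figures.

U ≈ 965 J

A = π(d/2)² = π(1.155×10^-2 m)² = 4.191×10^-4 m².
L = μ₀μᵣN²A/ℓ = (4π×10⁻⁷)(1410)(3580)²(4.191×10^-4)/(0.722) = 13.18 H.
U = ½LI² = ½(13.18)(12.1)² = 965 J.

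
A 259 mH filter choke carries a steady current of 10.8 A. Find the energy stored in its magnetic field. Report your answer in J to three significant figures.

Stored magnetic energy: U = ½LI².
U = ½(0.259 H)(10.8 A)² = 15.1 J.

U ≈ 15.1 J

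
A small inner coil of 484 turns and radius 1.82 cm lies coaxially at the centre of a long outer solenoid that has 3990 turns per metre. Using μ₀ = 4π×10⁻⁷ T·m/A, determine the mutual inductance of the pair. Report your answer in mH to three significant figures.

M ≈ 2.53 mH

The outer solenoid produces a uniform field B₁ = μ₀n₁I₁ across the inner coil,
so the flux linkage is N₂Φ = N₂B₁A₂ = μ₀n₁N₂A₂·I₁, giving M = μ₀n₁N₂A₂.
A₂ = πr² = π(1.820×10^-2 m)² = 1.041×10^-3 m².
M = (4π×10⁻⁷)(3990)(484)(1.041×10^-3) = 2.525×10^-3 H.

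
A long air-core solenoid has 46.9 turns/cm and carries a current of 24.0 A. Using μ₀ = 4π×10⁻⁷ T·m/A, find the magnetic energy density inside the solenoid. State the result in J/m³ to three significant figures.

B = μ₀nI = (4π×10⁻⁷)(4.690×10^3)(24.0) = 0.1414 T.
u = B²/(2μ₀) = (0.1414)²/(2×4π×10⁻⁷) = 7.961×10^3 J/m³.

u ≈ 7960 J/m³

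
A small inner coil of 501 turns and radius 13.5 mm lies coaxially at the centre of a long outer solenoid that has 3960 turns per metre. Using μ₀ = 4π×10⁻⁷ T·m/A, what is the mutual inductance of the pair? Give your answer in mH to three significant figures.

M ≈ 1.43 mH

The outer solenoid produces a uniform field B₁ = μ₀n₁I₁ across the inner coil,
so the flux linkage is N₂Φ = N₂B₁A₂ = μ₀n₁N₂A₂·I₁, giving M = μ₀n₁N₂A₂.
A₂ = πr² = π(1.350×10^-2 m)² = 5.726×10^-4 m².
M = (4π×10⁻⁷)(3960)(501)(5.726×10^-4) = 1.427×10^-3 H.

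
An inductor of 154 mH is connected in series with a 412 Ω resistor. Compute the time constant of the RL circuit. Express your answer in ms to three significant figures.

τ = L/R = (0.154 H)/(412 Ω) = 3.738×10^-4 s.

τ ≈ 0.374 ms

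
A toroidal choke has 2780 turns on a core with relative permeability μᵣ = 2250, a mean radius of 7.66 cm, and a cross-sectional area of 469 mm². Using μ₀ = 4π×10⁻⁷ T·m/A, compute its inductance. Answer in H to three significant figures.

L ≈ 21.3 H

For a thin toroid, L = μ₀μᵣN²A/(2πR).
L = (4π×10⁻⁷)(2250)(2780)²(4.690×10^-4) / (2π×7.660×10^-2 m) = 21.29 H.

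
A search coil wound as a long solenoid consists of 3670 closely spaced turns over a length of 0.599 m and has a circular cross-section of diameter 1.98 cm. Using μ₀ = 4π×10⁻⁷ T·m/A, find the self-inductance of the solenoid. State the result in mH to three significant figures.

A = π(d/2)² = π(9.900×10^-3 m)² = 3.079×10^-4 m².
For a long solenoid, L = μ₀N²A/ℓ.
L = (4π×10⁻⁷)(3670)²(3.079×10^-4)/(0.599 m) = 8.700×10^-3 H.

L ≈ 8.70 mH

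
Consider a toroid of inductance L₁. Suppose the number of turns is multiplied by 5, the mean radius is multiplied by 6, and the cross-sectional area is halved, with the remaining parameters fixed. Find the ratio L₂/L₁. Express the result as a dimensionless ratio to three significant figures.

For a toroid, L ∝ μᵣN²A/R.
L₂/L₁ = (5)^2 × (6)^-1 × (0.5) = 2.08.

L₂/L₁ = 2.08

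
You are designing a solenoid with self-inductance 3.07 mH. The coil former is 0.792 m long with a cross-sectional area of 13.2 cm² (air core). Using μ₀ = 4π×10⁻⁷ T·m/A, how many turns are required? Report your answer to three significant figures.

N ≈ 1210 turns

A = 13.2 cm² = 1.320×10^-3 m².
From L = μ₀N²A/ℓ, N = √(Lℓ / (μ₀A)).
N = √[(3.070×10^-3)(0.792) / ((4π×10⁻⁷)×1.320×10^-3)] = √(1.466×10^6) ≈ 1210.7.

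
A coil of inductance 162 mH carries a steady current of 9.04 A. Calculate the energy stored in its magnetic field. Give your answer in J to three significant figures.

U ≈ 6.62 J

Stored magnetic energy: U = ½LI².
U = ½(0.162 H)(9.04 A)² = 6.619 J.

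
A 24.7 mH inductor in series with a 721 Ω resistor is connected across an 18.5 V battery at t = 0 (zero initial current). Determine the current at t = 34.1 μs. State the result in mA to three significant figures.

τ = L/R = 2.470×10^-2/721 = 3.426×10^-5 s; final current I_∞ = ε/R = 18.5/721 = 2.566×10^-2 A.
I(t) = I_∞(1 − e^(−t/τ)) with t/τ = 0.995.
I = (2.566×10^-2)(1 − e^(−0.995)) = 1.618×10^-2 A.

I ≈ 16.2 mA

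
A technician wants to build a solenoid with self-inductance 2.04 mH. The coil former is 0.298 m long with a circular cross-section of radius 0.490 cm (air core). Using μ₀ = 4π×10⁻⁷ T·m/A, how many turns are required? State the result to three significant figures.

N ≈ 2530 turns

A = πr² = π(4.900×10^-3 m)² = 7.543×10^-5 m².
From L = μ₀N²A/ℓ, N = √(Lℓ / (μ₀A)).
N = √[(2.040×10^-3)(0.298) / ((4π×10⁻⁷)×7.543×10^-5)] = √(6.413×10^6) ≈ 2532.5.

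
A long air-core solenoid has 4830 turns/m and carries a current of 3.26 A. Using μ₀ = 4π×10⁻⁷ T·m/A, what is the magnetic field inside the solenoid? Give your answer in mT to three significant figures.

B ≈ 19.8 mT

Inside a long solenoid, B = μ₀nI.
B = (4π×10⁻⁷)(4.830×10^3 m⁻¹)(3.26 A) = 1.979×10^-2 T.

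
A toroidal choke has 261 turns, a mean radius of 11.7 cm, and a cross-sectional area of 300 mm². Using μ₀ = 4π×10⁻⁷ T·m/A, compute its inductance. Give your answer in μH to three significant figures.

For a thin toroid, L = μ₀N²A/(2πR).
L = (4π×10⁻⁷)(261)²(3.000×10^-4) / (2π×0.117 m) = 3.493×10^-5 H.

L ≈ 34.9 μH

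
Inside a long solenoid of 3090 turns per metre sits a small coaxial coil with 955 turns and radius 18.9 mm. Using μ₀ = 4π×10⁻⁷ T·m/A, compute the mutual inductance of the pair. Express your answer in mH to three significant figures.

The outer solenoid produces a uniform field B₁ = μ₀n₁I₁ across the inner coil,
so the flux linkage is N₂Φ = N₂B₁A₂ = μ₀n₁N₂A₂·I₁, giving M = μ₀n₁N₂A₂.
A₂ = πr² = π(1.890×10^-2 m)² = 1.122×10^-3 m².
M = (4π×10⁻⁷)(3090)(955)(1.122×10^-3) = 4.161×10^-3 H.

M ≈ 4.16 mH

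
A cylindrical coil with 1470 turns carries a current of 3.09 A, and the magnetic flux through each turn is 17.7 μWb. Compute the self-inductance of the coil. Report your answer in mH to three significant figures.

L ≈ 8.42 mH

Self-inductance is defined by L = NΦ_B/I (flux linkage over current).
L = (1470)(1.770×10^-5 Wb)/(3.09 A) = 8.420×10^-3 H.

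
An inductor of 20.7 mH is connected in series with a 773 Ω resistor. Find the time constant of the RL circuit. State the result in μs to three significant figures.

τ ≈ 26.8 μs

τ = L/R = (2.070×10^-2 H)/(773 Ω) = 2.678×10^-5 s.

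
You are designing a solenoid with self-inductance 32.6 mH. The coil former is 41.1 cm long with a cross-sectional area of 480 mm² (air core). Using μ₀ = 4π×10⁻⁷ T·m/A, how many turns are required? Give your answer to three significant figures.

A = 480 mm² = 4.800×10^-4 m².
From L = μ₀N²A/ℓ, N = √(Lℓ / (μ₀A)).
N = √[(3.260×10^-2)(0.411) / ((4π×10⁻⁷)×4.800×10^-4)] = √(2.221×10^7) ≈ 4713.1.

N ≈ 4710 turns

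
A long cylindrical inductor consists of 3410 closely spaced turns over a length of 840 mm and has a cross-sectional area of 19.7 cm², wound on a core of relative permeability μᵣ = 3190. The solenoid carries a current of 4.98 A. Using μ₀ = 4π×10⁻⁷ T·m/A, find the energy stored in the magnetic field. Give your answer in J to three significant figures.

A = 19.7 cm² = 1.970×10^-3 m².
L = μ₀μᵣN²A/ℓ = (4π×10⁻⁷)(3190)(3410)²(1.970×10^-3)/(0.84) = 109.3 H.
U = ½LI² = ½(109.3)(4.98)² = 1.356×10^3 J.

U ≈ 1360 J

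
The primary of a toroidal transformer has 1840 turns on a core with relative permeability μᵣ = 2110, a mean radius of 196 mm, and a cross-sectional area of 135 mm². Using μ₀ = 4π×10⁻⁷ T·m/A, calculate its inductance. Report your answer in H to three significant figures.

L ≈ 0.984 H

For a thin toroid, L = μ₀μᵣN²A/(2πR).
L = (4π×10⁻⁷)(2110)(1840)²(1.350×10^-4) / (2π×0.196 m) = 0.9841 H.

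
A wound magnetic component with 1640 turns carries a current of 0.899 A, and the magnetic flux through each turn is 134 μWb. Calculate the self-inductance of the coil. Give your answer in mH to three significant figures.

Self-inductance is defined by L = NΦ_B/I (flux linkage over current).
L = (1640)(1.340×10^-4 Wb)/(0.899 A) = 0.2444 H.

L ≈ 244 mH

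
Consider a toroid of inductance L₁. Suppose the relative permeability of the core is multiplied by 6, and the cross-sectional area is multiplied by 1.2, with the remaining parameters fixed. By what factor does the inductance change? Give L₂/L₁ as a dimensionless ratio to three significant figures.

For a toroid, L ∝ μᵣN²A/R.
L₂/L₁ = (6) × (1.2) = 7.20.

L₂/L₁ = 7.20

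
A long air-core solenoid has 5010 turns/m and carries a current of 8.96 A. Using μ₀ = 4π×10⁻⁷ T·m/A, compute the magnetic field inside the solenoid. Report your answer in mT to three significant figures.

B ≈ 56.4 mT

Inside a long solenoid, B = μ₀nI.
B = (4π×10⁻⁷)(5.010×10^3 m⁻¹)(8.96 A) = 5.641×10^-2 T.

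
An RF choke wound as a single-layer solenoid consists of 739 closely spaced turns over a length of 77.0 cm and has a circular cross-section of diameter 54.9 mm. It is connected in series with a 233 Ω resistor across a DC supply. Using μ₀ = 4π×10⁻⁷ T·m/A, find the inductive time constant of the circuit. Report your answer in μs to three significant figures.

τ ≈ 9.05 μs

A = π(d/2)² = π(2.745×10^-2 m)² = 2.367×10^-3 m².
L = μ₀N²A/ℓ = (4π×10⁻⁷)(739)²(2.367×10^-3)/(0.77) = 2.110×10^-3 H.
τ = L/R = (2.110×10^-3)/(233) = 9.05496×10^-6 s.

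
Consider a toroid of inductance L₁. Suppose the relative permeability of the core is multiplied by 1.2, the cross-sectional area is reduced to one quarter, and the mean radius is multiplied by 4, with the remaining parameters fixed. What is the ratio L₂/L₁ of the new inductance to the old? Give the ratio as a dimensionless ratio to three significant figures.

For a toroid, L ∝ μᵣN²A/R.
L₂/L₁ = (1.2) × (0.25) × (4)^-1 = 0.0750.

L₂/L₁ = 0.0750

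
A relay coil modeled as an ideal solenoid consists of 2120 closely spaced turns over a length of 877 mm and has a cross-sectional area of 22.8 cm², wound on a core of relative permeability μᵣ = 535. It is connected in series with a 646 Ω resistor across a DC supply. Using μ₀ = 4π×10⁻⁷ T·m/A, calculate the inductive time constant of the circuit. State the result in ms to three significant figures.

A = 22.8 cm² = 2.280×10^-3 m².
L = μ₀μᵣN²A/ℓ = (4π×10⁻⁷)(535)(2120)²(2.280×10^-3)/(0.877) = 7.855 H.
τ = L/R = (7.855)/(646) = 1.216×10^-2 s.

τ ≈ 12.2 ms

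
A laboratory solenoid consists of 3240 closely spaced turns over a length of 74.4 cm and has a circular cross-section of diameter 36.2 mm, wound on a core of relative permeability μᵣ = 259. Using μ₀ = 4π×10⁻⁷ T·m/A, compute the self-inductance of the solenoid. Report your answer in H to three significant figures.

L ≈ 4.73 H

A = π(d/2)² = π(1.810×10^-2 m)² = 1.029×10^-3 m².
For a long solenoid, L = μ₀μᵣN²A/ℓ.
L = (4π×10⁻⁷)(259)(3240)²(1.029×10^-3)/(0.744 m) = 4.726 H.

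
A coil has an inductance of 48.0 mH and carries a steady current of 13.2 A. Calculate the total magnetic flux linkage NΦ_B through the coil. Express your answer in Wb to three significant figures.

NΦ_B ≈ 0.634 Wb

From L = NΦ_B/I, the flux linkage is NΦ_B = LI.
NΦ_B = (4.800×10^-2 H)(13.2 A) = 0.6336 Wb.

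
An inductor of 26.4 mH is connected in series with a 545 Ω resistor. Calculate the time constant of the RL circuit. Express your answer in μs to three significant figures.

τ = L/R = (2.640×10^-2 H)/(545 Ω) = 4.844×10^-5 s.

τ ≈ 48.4 μs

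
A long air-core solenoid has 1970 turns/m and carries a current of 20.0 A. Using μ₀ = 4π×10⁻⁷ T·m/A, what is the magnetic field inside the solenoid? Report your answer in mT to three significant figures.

B ≈ 49.5 mT

Inside a long solenoid, B = μ₀nI.
B = (4π×10⁻⁷)(1.970×10^3 m⁻¹)(20.0 A) = 4.951×10^-2 T.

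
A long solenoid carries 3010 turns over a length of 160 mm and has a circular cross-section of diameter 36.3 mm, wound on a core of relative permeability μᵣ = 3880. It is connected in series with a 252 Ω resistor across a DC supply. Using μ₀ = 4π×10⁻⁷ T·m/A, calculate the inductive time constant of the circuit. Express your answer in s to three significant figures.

A = π(d/2)² = π(1.815×10^-2 m)² = 1.0349×10^-3 m².
L = μ₀μᵣN²A/ℓ = (4π×10⁻⁷)(3880)(3010)²(1.0349×10^-3)/(0.16) = 285.7 H.
τ = L/R = (285.7)/(252) = 1.134 s.

τ ≈ 1.13 s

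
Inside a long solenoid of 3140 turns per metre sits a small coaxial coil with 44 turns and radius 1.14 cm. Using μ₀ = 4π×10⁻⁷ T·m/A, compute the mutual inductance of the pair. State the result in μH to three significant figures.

M ≈ 70.9 μH

The outer solenoid produces a uniform field B₁ = μ₀n₁I₁ across the inner coil,
so the flux linkage is N₂Φ = N₂B₁A₂ = μ₀n₁N₂A₂·I₁, giving M = μ₀n₁N₂A₂.
A₂ = πr² = π(1.140×10^-2 m)² = 4.083×10^-4 m².
M = (4π×10⁻⁷)(3140)(44)(4.083×10^-4) = 7.088×10^-5 H.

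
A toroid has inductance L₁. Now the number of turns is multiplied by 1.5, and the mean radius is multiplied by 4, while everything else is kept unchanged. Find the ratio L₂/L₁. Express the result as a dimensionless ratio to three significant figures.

For a toroid, L ∝ μᵣN²A/R.
L₂/L₁ = (1.5)^2 × (4)^-1 = 0.563.

L₂/L₁ = 0.563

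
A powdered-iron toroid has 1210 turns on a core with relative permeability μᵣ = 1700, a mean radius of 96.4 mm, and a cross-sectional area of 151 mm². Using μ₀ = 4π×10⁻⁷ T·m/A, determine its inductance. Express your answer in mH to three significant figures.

L ≈ 780 mH

For a thin toroid, L = μ₀μᵣN²A/(2πR).
L = (4π×10⁻⁷)(1700)(1210)²(1.510×10^-4) / (2π×9.640×10^-2 m) = 0.7797 H.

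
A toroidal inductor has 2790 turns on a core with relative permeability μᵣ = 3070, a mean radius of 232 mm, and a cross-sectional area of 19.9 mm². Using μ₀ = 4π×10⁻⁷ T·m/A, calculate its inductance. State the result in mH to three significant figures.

L ≈ 410 mH

For a thin toroid, L = μ₀μᵣN²A/(2πR).
L = (4π×10⁻⁷)(3070)(2790)²(1.990×10^-5) / (2π×0.232 m) = 0.41 H.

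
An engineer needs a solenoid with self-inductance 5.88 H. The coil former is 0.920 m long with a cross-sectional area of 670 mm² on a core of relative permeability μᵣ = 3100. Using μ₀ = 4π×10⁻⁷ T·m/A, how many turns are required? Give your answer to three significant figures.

A = 670 mm² = 6.700×10^-4 m².
From L = μ₀μᵣN²A/ℓ, N = √(Lℓ / (μ₀μᵣA)).
N = √[(5.88)(0.92) / ((4π×10⁻⁷)(3100)×6.700×10^-4)] = √(2.073×10^6) ≈ 1439.7.

N ≈ 1440 turns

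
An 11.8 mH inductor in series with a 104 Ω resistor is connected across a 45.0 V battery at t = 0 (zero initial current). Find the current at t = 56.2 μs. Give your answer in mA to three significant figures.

τ = L/R = 1.180×10^-2/104 = 1.1346×10^-4 s; final current I_∞ = ε/R = 45.0/104 = 0.4327 A.
I(t) = I_∞(1 − e^(−t/τ)) with t/τ = 0.495.
I = (0.4327)(1 − e^(−0.495)) = 0.169 A.

I ≈ 169 mA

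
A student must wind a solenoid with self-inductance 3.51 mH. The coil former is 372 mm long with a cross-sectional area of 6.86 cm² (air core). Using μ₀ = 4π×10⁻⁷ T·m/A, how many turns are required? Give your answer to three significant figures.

A = 6.86 cm² = 6.860×10^-4 m².
From L = μ₀N²A/ℓ, N = √(Lℓ / (μ₀A)).
N = √[(3.510×10^-3)(0.372) / ((4π×10⁻⁷)×6.860×10^-4)] = √(1.5147×10^6) ≈ 1230.7.

N ≈ 1230 turns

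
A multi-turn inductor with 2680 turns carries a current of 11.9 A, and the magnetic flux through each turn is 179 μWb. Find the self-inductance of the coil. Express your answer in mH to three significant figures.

L ≈ 40.3 mH

Self-inductance is defined by L = NΦ_B/I (flux linkage over current).
L = (2680)(1.790×10^-4 Wb)/(11.9 A) = 4.031×10^-2 H.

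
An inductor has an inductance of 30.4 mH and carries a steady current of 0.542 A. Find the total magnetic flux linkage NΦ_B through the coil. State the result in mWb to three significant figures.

From L = NΦ_B/I, the flux linkage is NΦ_B = LI.
NΦ_B = (3.040×10^-2 H)(0.542 A) = 1.648×10^-2 Wb.

NΦ_B ≈ 16.5 mWb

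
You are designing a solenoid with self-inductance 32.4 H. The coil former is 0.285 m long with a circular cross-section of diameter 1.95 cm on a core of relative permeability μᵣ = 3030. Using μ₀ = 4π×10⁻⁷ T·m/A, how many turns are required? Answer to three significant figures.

A = π(d/2)² = π(9.750×10^-3 m)² = 2.986×10^-4 m².
From L = μ₀μᵣN²A/ℓ, N = √(Lℓ / (μ₀μᵣA)).
N = √[(32.4)(0.285) / ((4π×10⁻⁷)(3030)×2.986×10^-4)] = √(8.120×10^6) ≈ 2849.6.

N ≈ 2850 turns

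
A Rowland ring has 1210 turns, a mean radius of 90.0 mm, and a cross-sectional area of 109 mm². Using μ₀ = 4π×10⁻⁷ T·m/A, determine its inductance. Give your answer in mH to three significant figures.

For a thin toroid, L = μ₀N²A/(2πR).
L = (4π×10⁻⁷)(1210)²(1.090×10^-4) / (2π×9.000×10^-2 m) = 3.546×10^-4 H.

L ≈ 0.355 mH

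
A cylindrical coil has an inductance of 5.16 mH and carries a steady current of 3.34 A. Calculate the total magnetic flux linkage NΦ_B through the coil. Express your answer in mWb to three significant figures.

From L = NΦ_B/I, the flux linkage is NΦ_B = LI.
NΦ_B = (5.160×10^-3 H)(3.34 A) = 1.723×10^-2 Wb.

NΦ_B ≈ 17.2 mWb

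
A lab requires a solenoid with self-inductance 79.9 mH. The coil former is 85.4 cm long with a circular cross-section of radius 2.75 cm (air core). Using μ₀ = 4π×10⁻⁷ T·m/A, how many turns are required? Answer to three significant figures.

A = πr² = π(2.750×10^-2 m)² = 2.376×10^-3 m².
From L = μ₀N²A/ℓ, N = √(Lℓ / (μ₀A)).
N = √[(7.990×10^-2)(0.854) / ((4π×10⁻⁷)×2.376×10^-3)] = √(2.285×10^7) ≈ 4780.7.

N ≈ 4780 turns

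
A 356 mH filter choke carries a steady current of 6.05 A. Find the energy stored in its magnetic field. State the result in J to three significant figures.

U ≈ 6.52 J

Stored magnetic energy: U = ½LI².
U = ½(0.356 H)(6.05 A)² = 6.515 J.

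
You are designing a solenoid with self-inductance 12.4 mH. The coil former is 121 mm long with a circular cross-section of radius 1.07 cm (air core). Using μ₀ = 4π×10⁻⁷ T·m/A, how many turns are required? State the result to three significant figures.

N ≈ 1820 turns

A = πr² = π(1.070×10^-2 m)² = 3.597×10^-4 m².
From L = μ₀N²A/ℓ, N = √(Lℓ / (μ₀A)).
N = √[(1.240×10^-2)(0.121) / ((4π×10⁻⁷)×3.597×10^-4)] = √(3.320×10^6) ≈ 1822.0.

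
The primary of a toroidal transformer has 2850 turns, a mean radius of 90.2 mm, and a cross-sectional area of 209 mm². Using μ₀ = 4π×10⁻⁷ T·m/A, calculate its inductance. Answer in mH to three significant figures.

For a thin toroid, L = μ₀N²A/(2πR).
L = (4π×10⁻⁷)(2850)²(2.090×10^-4) / (2π×9.020×10^-2 m) = 3.764×10^-3 H.

L ≈ 3.76 mH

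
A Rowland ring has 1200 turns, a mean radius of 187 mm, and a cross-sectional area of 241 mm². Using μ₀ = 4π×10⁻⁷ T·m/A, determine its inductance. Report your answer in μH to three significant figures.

L ≈ 371 μH

For a thin toroid, L = μ₀N²A/(2πR).
L = (4π×10⁻⁷)(1200)²(2.410×10^-4) / (2π×0.187 m) = 3.712×10^-4 H.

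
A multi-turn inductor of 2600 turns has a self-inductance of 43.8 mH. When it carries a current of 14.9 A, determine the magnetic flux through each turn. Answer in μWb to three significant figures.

From L = NΦ_B/I, the flux per turn is Φ_B = LI/N.
Φ_B = (4.380×10^-2 H)(14.9 A)/2600 = 2.510×10^-4 Wb.

Φ_B ≈ 251 μWb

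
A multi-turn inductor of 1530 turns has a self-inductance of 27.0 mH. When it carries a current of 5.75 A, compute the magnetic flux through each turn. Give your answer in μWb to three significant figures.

From L = NΦ_B/I, the flux per turn is Φ_B = LI/N.
Φ_B = (2.700×10^-2 H)(5.75 A)/1530 = 1.0147×10^-4 Wb.

Φ_B ≈ 101 μWb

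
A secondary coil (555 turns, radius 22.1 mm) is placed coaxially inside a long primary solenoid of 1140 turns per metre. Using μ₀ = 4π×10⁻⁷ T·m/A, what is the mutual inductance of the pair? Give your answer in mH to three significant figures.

M ≈ 1.22 mH

The outer solenoid produces a uniform field B₁ = μ₀n₁I₁ across the inner coil,
so the flux linkage is N₂Φ = N₂B₁A₂ = μ₀n₁N₂A₂·I₁, giving M = μ₀n₁N₂A₂.
A₂ = πr² = π(2.210×10^-2 m)² = 1.534×10^-3 m².
M = (4π×10⁻⁷)(1140)(555)(1.534×10^-3) = 1.220×10^-3 H.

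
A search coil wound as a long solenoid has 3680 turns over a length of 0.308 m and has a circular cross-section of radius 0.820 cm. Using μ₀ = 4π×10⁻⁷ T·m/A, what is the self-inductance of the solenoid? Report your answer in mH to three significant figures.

L ≈ 11.7 mH

A = πr² = π(8.200×10^-3 m)² = 2.112×10^-4 m².
For a long solenoid, L = μ₀N²A/ℓ.
L = (4π×10⁻⁷)(3680)²(2.112×10^-4)/(0.308 m) = 1.167×10^-2 H.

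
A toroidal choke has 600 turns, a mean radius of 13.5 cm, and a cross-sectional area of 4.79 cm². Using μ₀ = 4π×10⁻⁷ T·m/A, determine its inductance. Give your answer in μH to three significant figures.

For a thin toroid, L = μ₀N²A/(2πR).
L = (4π×10⁻⁷)(600)²(4.790×10^-4) / (2π×0.135 m) = 2.5547×10^-4 H.

L ≈ 255 μH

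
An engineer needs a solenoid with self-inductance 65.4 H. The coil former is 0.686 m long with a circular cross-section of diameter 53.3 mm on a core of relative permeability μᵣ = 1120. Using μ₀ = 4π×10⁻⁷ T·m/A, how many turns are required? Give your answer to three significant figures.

N ≈ 3780 turns

A = π(d/2)² = π(2.665×10^-2 m)² = 2.231×10^-3 m².
From L = μ₀μᵣN²A/ℓ, N = √(Lℓ / (μ₀μᵣA)).
N = √[(65.4)(0.686) / ((4π×10⁻⁷)(1120)×2.231×10^-3)] = √(1.429×10^7) ≈ 3779.8.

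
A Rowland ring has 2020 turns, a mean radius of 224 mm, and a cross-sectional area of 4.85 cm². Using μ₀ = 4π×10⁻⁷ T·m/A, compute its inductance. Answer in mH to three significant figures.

L ≈ 1.77 mH

For a thin toroid, L = μ₀N²A/(2πR).
L = (4π×10⁻⁷)(2020)²(4.850×10^-4) / (2π×0.224 m) = 1.767×10^-3 H.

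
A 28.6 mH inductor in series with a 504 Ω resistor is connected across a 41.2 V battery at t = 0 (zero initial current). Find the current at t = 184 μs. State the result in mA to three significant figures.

τ = L/R = 2.860×10^-2/504 = 5.6746×10^-5 s; final current I_∞ = ε/R = 41.2/504 = 8.1746×10^-2 A.
I(t) = I_∞(1 − e^(−t/τ)) with t/τ = 3.243.
I = (8.1746×10^-2)(1 − e^(−3.243)) = 7.855×10^-2 A.

I ≈ 78.6 mA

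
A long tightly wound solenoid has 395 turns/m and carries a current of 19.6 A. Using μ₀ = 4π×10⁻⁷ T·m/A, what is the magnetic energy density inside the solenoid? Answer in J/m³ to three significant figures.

B = μ₀nI = (4π×10⁻⁷)(395)(19.6) = 9.729×10^-3 T.
u = B²/(2μ₀) = (9.729×10^-3)²/(2×4π×10⁻⁷) = 37.66 J/m³.

u ≈ 37.7 J/m³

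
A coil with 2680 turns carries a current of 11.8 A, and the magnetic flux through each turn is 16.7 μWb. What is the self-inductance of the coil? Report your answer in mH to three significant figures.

Self-inductance is defined by L = NΦ_B/I (flux linkage over current).
L = (2680)(1.670×10^-5 Wb)/(11.8 A) = 3.793×10^-3 H.

L ≈ 3.79 mH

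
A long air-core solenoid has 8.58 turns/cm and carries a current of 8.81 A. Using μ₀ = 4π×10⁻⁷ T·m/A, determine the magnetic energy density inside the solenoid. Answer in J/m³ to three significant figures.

B = μ₀nI = (4π×10⁻⁷)(858)(8.81) = 9.499×10^-3 T.
u = B²/(2μ₀) = (9.499×10^-3)²/(2×4π×10⁻⁷) = 35.9 J/m³.

u ≈ 35.9 J/m³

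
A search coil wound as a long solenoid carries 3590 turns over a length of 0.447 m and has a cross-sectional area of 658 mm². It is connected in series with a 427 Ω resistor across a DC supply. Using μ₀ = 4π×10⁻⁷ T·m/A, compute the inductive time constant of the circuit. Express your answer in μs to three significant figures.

τ ≈ 55.8 μs

A = 658 mm² = 6.580×10^-4 m².
L = μ₀N²A/ℓ = (4π×10⁻⁷)(3590)²(6.580×10^-4)/(0.447) = 2.384×10^-2 H.
τ = L/R = (2.384×10^-2)/(427) = 5.583×10^-5 s.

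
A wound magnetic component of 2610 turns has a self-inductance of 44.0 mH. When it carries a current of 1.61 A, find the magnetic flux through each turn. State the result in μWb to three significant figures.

Φ_B ≈ 27.1 μWb

From L = NΦ_B/I, the flux per turn is Φ_B = LI/N.
Φ_B = (4.400×10^-2 H)(1.61 A)/2610 = 2.714×10^-5 Wb.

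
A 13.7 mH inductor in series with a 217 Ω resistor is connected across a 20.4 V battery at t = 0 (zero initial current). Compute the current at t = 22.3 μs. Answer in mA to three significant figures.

I ≈ 28.0 mA

τ = L/R = 1.370×10^-2/217 = 6.313×10^-5 s; final current I_∞ = ε/R = 20.4/217 = 9.401×10^-2 A.
I(t) = I_∞(1 − e^(−t/τ)) with t/τ = 0.353.
I = (9.401×10^-2)(1 − e^(−0.353)) = 2.797×10^-2 A.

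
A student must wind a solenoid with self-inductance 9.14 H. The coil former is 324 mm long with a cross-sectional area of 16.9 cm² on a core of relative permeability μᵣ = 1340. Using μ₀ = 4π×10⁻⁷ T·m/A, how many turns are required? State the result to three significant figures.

A = 16.9 cm² = 1.690×10^-3 m².
From L = μ₀μᵣN²A/ℓ, N = √(Lℓ / (μ₀μᵣA)).
N = √[(9.14)(0.324) / ((4π×10⁻⁷)(1340)×1.690×10^-3)] = √(1.041×10^6) ≈ 1020.1.

N ≈ 1020 turns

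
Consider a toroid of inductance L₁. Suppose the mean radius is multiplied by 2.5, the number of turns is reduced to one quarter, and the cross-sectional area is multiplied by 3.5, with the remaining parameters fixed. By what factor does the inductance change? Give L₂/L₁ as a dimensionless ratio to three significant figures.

For a toroid, L ∝ μᵣN²A/R.
L₂/L₁ = (2.5)^-1 × (0.25)^2 × (3.5) = 0.0875.

L₂/L₁ = 0.0875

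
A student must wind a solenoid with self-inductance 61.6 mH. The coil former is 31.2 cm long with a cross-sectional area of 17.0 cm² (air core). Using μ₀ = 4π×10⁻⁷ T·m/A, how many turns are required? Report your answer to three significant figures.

N ≈ 3000 turns

A = 17.0 cm² = 1.700×10^-3 m².
From L = μ₀N²A/ℓ, N = √(Lℓ / (μ₀A)).
N = √[(6.160×10^-2)(0.312) / ((4π×10⁻⁷)×1.700×10^-3)] = √(8.997×10^6) ≈ 2999.4.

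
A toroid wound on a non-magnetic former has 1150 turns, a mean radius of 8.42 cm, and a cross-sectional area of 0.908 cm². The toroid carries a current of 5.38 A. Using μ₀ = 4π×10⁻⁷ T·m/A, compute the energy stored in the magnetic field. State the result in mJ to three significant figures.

U ≈ 4.13 mJ

L = μ₀N²A/(2πR) = (4π×10⁻⁷)(1150)²(9.080×10^-5)/(2π×8.420×10^-2) = 2.852×10^-4 H.
U = ½LI² = ½(2.852×10^-4)(5.38)² = 4.128×10^-3 J.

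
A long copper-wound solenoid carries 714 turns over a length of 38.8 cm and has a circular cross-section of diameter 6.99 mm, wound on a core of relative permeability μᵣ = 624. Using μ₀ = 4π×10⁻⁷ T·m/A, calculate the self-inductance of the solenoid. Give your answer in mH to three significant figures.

L ≈ 39.5 mH

A = π(d/2)² = π(3.495×10^-3 m)² = 3.837×10^-5 m².
For a long solenoid, L = μ₀μᵣN²A/ℓ.
L = (4π×10⁻⁷)(624)(714)²(3.837×10^-5)/(0.388 m) = 3.954×10^-2 H.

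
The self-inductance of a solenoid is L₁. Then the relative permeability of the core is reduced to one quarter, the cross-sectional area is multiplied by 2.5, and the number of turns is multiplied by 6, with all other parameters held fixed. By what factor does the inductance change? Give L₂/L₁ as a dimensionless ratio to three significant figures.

For a solenoid, L ∝ μᵣN²A/ℓ.
L₂/L₁ = (0.25) × (2.5) × (6)^2 = 22.5.

L₂/L₁ = 22.5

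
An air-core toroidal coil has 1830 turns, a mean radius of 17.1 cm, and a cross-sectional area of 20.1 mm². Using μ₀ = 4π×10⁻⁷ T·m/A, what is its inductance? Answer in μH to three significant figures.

For a thin toroid, L = μ₀N²A/(2πR).
L = (4π×10⁻⁷)(1830)²(2.010×10^-5) / (2π×0.171 m) = 7.873×10^-5 H.

L ≈ 78.7 μH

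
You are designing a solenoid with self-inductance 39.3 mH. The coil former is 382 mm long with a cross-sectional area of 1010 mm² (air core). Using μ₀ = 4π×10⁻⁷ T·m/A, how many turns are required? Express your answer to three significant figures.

N ≈ 3440 turns

A = 1010 mm² = 1.010×10^-3 m².
From L = μ₀N²A/ℓ, N = √(Lℓ / (μ₀A)).
N = √[(3.930×10^-2)(0.382) / ((4π×10⁻⁷)×1.010×10^-3)] = √(1.183×10^7) ≈ 3439.2.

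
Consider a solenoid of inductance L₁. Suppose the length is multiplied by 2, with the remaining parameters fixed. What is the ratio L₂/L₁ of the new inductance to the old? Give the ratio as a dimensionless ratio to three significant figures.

L₂/L₁ = 0.500

For a solenoid, L ∝ μᵣN²A/ℓ.
L₂/L₁ = (2)^-1 = 0.500.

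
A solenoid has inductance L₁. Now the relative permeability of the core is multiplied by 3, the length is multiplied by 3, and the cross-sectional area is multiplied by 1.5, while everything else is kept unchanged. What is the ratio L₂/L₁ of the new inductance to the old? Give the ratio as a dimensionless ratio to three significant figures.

For a solenoid, L ∝ μᵣN²A/ℓ.
L₂/L₁ = (3) × (3)^-1 × (1.5) = 1.50.

L₂/L₁ = 1.50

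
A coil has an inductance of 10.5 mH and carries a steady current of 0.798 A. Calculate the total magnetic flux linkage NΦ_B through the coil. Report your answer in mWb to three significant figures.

NΦ_B ≈ 8.38 mWb

From L = NΦ_B/I, the flux linkage is NΦ_B = LI.
NΦ_B = (1.050×10^-2 H)(0.798 A) = 8.379×10^-3 Wb.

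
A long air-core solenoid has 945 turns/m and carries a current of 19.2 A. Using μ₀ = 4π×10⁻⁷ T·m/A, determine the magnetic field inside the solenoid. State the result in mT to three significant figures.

Inside a long solenoid, B = μ₀nI.
B = (4π×10⁻⁷)(945 m⁻¹)(19.2 A) = 2.280×10^-2 T.

B ≈ 22.8 mT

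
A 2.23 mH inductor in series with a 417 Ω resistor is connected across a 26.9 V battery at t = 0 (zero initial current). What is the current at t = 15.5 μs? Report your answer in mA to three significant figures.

τ = L/R = 2.230×10^-3/417 = 5.348×10^-6 s; final current I_∞ = ε/R = 26.9/417 = 6.451×10^-2 A.
I(t) = I_∞(1 − e^(−t/τ)) with t/τ = 2.898.
I = (6.451×10^-2)(1 − e^(−2.898)) = 6.095×10^-2 A.

I ≈ 61.0 mA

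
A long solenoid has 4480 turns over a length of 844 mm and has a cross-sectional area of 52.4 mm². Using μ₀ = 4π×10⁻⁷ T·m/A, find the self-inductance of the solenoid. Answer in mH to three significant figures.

A = 52.4 mm² = 5.240×10^-5 m².
For a long solenoid, L = μ₀N²A/ℓ.
L = (4π×10⁻⁷)(4480)²(5.240×10^-5)/(0.844 m) = 1.566×10^-3 H.

L ≈ 1.57 mH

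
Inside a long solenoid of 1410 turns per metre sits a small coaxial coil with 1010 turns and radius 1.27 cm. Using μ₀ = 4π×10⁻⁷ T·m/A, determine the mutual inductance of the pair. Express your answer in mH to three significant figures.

M ≈ 0.907 mH

The outer solenoid produces a uniform field B₁ = μ₀n₁I₁ across the inner coil,
so the flux linkage is N₂Φ = N₂B₁A₂ = μ₀n₁N₂A₂·I₁, giving M = μ₀n₁N₂A₂.
A₂ = πr² = π(1.270×10^-2 m)² = 5.067×10^-4 m².
M = (4π×10⁻⁷)(1410)(1010)(5.067×10^-4) = 9.068×10^-4 H.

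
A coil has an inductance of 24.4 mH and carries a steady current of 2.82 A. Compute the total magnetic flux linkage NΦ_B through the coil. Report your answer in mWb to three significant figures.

NΦ_B ≈ 68.8 mWb

From L = NΦ_B/I, the flux linkage is NΦ_B = LI.
NΦ_B = (2.440×10^-2 H)(2.82 A) = 6.881×10^-2 Wb.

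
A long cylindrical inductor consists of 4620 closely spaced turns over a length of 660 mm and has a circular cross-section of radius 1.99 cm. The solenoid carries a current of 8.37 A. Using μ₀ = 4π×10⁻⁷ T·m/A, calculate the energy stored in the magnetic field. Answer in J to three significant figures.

U ≈ 1.77 J

A = πr² = π(1.990×10^-2 m)² = 1.244×10^-3 m².
L = μ₀N²A/ℓ = (4π×10⁻⁷)(4620)²(1.244×10^-3)/(0.66) = 5.056×10^-2 H.
U = ½LI² = ½(5.056×10^-2)(8.37)² = 1.771 J.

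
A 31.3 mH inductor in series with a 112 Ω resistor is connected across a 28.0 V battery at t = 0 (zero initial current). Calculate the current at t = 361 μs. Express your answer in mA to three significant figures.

τ = L/R = 3.130×10^-2/112 = 2.7946×10^-4 s; final current I_∞ = ε/R = 28.0/112 = 0.25 A.
I(t) = I_∞(1 − e^(−t/τ)) with t/τ = 1.292.
I = (0.25)(1 − e^(−1.292)) = 0.1813 A.

I ≈ 181 mA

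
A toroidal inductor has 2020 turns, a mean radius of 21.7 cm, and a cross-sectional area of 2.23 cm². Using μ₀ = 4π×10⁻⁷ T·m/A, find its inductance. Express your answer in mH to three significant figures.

For a thin toroid, L = μ₀N²A/(2πR).
L = (4π×10⁻⁷)(2020)²(2.230×10^-4) / (2π×0.217 m) = 8.386×10^-4 H.

L ≈ 0.839 mH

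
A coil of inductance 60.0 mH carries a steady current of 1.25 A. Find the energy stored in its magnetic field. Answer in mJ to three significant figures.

U ≈ 46.9 mJ

Stored magnetic energy: U = ½LI².
U = ½(6.000×10^-2 H)(1.25 A)² = 4.688×10^-2 J.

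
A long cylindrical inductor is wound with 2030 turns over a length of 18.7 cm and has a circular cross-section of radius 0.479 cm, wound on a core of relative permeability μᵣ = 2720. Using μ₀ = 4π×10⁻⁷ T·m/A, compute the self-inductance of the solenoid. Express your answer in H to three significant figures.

A = πr² = π(4.790×10^-3 m)² = 7.208×10^-5 m².
For a long solenoid, L = μ₀μᵣN²A/ℓ.
L = (4π×10⁻⁷)(2720)(2030)²(7.208×10^-5)/(0.187 m) = 5.429 H.

L ≈ 5.43 H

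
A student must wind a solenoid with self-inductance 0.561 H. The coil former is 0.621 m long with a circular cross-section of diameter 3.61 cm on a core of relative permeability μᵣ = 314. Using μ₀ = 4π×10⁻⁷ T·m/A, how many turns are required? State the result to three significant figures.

N ≈ 929 turns

A = π(d/2)² = π(1.805×10^-2 m)² = 1.024×10^-3 m².
From L = μ₀μᵣN²A/ℓ, N = √(Lℓ / (μ₀μᵣA)).
N = √[(0.561)(0.621) / ((4π×10⁻⁷)(314)×1.024×10^-3)] = √(8.626×10^5) ≈ 928.8.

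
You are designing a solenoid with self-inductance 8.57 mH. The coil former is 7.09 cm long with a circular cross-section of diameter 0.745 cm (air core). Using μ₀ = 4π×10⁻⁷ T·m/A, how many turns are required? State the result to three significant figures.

N ≈ 3330 turns

A = π(d/2)² = π(3.725×10^-3 m)² = 4.359×10^-5 m².
From L = μ₀N²A/ℓ, N = √(Lℓ / (μ₀A)).
N = √[(8.570×10^-3)(7.090×10^-2) / ((4π×10⁻⁷)×4.359×10^-5)] = √(1.109×10^7) ≈ 3330.5.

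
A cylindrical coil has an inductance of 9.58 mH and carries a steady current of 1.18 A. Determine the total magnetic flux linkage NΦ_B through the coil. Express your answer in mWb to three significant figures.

NΦ_B ≈ 11.3 mWb

From L = NΦ_B/I, the flux linkage is NΦ_B = LI.
NΦ_B = (9.580×10^-3 H)(1.18 A) = 1.130×10^-2 Wb.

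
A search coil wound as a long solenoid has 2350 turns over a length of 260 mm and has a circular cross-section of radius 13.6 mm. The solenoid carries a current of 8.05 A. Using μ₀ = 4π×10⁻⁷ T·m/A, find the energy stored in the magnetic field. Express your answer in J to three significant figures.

U ≈ 0.503 J

A = πr² = π(1.360×10^-2 m)² = 5.811×10^-4 m².
L = μ₀N²A/ℓ = (4π×10⁻⁷)(2350)²(5.811×10^-4)/(0.26) = 1.551×10^-2 H.
U = ½LI² = ½(1.551×10^-2)(8.05)² = 0.5025 J.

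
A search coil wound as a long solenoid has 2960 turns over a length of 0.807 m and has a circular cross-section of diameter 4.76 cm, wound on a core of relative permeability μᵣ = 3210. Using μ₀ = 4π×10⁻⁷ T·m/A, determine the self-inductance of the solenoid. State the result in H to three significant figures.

A = π(d/2)² = π(2.380×10^-2 m)² = 1.780×10^-3 m².
For a long solenoid, L = μ₀μᵣN²A/ℓ.
L = (4π×10⁻⁷)(3210)(2960)²(1.780×10^-3)/(0.807 m) = 77.93 H.

L ≈ 77.9 H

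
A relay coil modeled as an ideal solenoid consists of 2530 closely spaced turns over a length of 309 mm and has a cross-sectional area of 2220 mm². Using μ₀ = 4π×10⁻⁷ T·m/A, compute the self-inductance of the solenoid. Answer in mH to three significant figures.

L ≈ 57.8 mH

A = 2220 mm² = 2.220×10^-3 m².
For a long solenoid, L = μ₀N²A/ℓ.
L = (4π×10⁻⁷)(2530)²(2.220×10^-3)/(0.309 m) = 5.779×10^-2 H.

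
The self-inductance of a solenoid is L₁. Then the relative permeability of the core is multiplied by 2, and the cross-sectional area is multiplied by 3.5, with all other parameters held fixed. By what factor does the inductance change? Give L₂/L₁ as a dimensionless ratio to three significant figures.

For a solenoid, L ∝ μᵣN²A/ℓ.
L₂/L₁ = (2) × (3.5) = 7.00.

L₂/L₁ = 7.00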